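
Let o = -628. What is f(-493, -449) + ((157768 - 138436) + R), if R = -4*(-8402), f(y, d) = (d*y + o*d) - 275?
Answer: 555994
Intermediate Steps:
f(y, d) = -275 - 628*d + d*y (f(y, d) = (d*y - 628*d) - 275 = (-628*d + d*y) - 275 = -275 - 628*d + d*y)
R = 33608
f(-493, -449) + ((157768 - 138436) + R) = (-275 - 628*(-449) - 449*(-493)) + ((157768 - 138436) + 33608) = (-275 + 281972 + 221357) + (19332 + 33608) = 503054 + 52940 = 555994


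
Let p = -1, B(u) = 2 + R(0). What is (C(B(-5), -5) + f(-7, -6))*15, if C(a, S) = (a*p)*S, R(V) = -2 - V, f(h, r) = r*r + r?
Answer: 450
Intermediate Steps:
f(h, r) = r + r² (f(h, r) = r² + r = r + r²)
B(u) = 0 (B(u) = 2 + (-2 - 1*0) = 2 + (-2 + 0) = 2 - 2 = 0)
C(a, S) = -S*a (C(a, S) = (a*(-1))*S = (-a)*S = -S*a)
(C(B(-5), -5) + f(-7, -6))*15 = (-1*(-5)*0 - 6*(1 - 6))*15 = (0 - 6*(-5))*15 = (0 + 30)*15 = 30*15 = 450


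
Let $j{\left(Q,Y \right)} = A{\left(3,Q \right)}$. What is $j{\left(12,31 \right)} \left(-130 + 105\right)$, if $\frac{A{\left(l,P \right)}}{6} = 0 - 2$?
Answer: $300$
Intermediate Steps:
$A{\left(l,P \right)} = -12$ ($A{\left(l,P \right)} = 6 \left(0 - 2\right) = 6 \left(-2\right) = -12$)
$j{\left(Q,Y \right)} = -12$
$j{\left(12,31 \right)} \left(-130 + 105\right) = - 12 \left(-130 + 105\right) = \left(-12\right) \left(-25\right) = 300$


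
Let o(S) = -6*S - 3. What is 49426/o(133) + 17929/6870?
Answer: -108398497/1834290 ≈ -59.096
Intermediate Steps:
o(S) = -3 - 6*S
49426/o(133) + 17929/6870 = 49426/(-3 - 6*133) + 17929/6870 = 49426/(-3 - 798) + 17929*(1/6870) = 49426/(-801) + 17929/6870 = 49426*(-1/801) + 17929/6870 = -49426/801 + 17929/6870 = -108398497/1834290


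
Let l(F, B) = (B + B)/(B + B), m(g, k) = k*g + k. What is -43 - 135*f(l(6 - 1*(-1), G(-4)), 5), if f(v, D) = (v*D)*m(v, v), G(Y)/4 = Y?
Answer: -1393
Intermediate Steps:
G(Y) = 4*Y
m(g, k) = k + g*k (m(g, k) = g*k + k = k + g*k)
l(F, B) = 1 (l(F, B) = (2*B)/((2*B)) = (2*B)*(1/(2*B)) = 1)
f(v, D) = D*v²*(1 + v) (f(v, D) = (v*D)*(v*(1 + v)) = (D*v)*(v*(1 + v)) = D*v²*(1 + v))
-43 - 135*f(l(6 - 1*(-1), G(-4)), 5) = -43 - 675*1²*(1 + 1) = -43 - 675*2 = -43 - 135*10 = -43 - 1350 = -1393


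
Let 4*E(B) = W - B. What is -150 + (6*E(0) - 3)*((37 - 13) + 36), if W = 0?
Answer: -330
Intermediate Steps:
E(B) = -B/4 (E(B) = (0 - B)/4 = (-B)/4 = -B/4)
-150 + (6*E(0) - 3)*((37 - 13) + 36) = -150 + (6*(-¼*0) - 3)*((37 - 13) + 36) = -150 + (6*0 - 3)*(24 + 36) = -150 + (0 - 3)*60 = -150 - 3*60 = -150 - 180 = -330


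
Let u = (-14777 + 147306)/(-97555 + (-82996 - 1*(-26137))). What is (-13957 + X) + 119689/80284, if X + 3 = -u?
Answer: -86516314752739/6198486788 ≈ -13958.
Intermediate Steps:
u = -132529/154414 (u = 132529/(-97555 + (-82996 + 26137)) = 132529/(-97555 - 56859) = 132529/(-154414) = 132529*(-1/154414) = -132529/154414 ≈ -0.85827)
X = -330713/154414 (X = -3 - 1*(-132529/154414) = -3 + 132529/154414 = -330713/154414 ≈ -2.1417)
(-13957 + X) + 119689/80284 = (-13957 - 330713/154414) + 119689/80284 = -2155486911/154414 + 119689*(1/80284) = -2155486911/154414 + 119689/80284 = -86516314752739/6198486788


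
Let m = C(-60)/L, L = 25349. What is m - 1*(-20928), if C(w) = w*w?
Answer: 530507472/25349 ≈ 20928.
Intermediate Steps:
C(w) = w²
m = 3600/25349 (m = (-60)²/25349 = 3600*(1/25349) = 3600/25349 ≈ 0.14202)
m - 1*(-20928) = 3600/25349 - 1*(-20928) = 3600/25349 + 20928 = 530507472/25349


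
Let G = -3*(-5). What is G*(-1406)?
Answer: -21090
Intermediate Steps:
G = 15
G*(-1406) = 15*(-1406) = -21090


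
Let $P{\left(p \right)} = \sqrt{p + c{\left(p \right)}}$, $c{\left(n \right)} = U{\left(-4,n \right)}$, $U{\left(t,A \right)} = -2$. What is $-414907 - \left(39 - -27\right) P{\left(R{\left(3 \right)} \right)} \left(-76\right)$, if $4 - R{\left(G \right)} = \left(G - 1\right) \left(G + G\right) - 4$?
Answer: $-414907 + 5016 i \sqrt{6} \approx -4.1491 \cdot 10^{5} + 12287.0 i$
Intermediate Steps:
$c{\left(n \right)} = -2$
$R{\left(G \right)} = 8 - 2 G \left(-1 + G\right)$ ($R{\left(G \right)} = 4 - \left(\left(G - 1\right) \left(G + G\right) - 4\right) = 4 - \left(\left(-1 + G\right) 2 G - 4\right) = 4 - \left(2 G \left(-1 + G\right) - 4\right) = 4 - \left(-4 + 2 G \left(-1 + G\right)\right) = 8 - 2 G \left(-1 + G\right)$)
$P{\left(p \right)} = \sqrt{-2 + p}$ ($P{\left(p \right)} = \sqrt{p - 2} = \sqrt{-2 + p}$)
$-414907 - \left(39 - -27\right) P{\left(R{\left(3 \right)} \right)} \left(-76\right) = -414907 - \left(39 - -27\right) \sqrt{-2 + \left(8 - 2 \cdot 3^{2} + 2 \cdot 3\right)} \left(-76\right) = -414907 - \left(39 + 27\right) \sqrt{-2 + \left(8 - 18 + 6\right)} \left(-76\right) = -414907 - 66 \sqrt{-2 + \left(8 - 18 + 6\right)} \left(-76\right) = -414907 - 66 \sqrt{-2 - 4} \left(-76\right) = -414907 - 66 \sqrt{-6} \left(-76\right) = -414907 - 66 i \sqrt{6} \left(-76\right) = -414907 - - 5016 i \sqrt{6} = -414907 + 5016 i \sqrt{6}$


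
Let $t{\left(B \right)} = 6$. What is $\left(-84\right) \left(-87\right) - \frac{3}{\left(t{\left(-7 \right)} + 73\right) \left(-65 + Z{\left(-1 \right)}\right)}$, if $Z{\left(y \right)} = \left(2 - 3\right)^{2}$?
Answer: $\frac{36949251}{5056} \approx 7308.0$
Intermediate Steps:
$Z{\left(y \right)} = 1$ ($Z{\left(y \right)} = \left(2 - 3\right)^{2} = \left(-1\right)^{2} = 1$)
$\left(-84\right) \left(-87\right) - \frac{3}{\left(t{\left(-7 \right)} + 73\right) \left(-65 + Z{\left(-1 \right)}\right)} = \left(-84\right) \left(-87\right) - \frac{3}{\left(6 + 73\right) \left(-65 + 1\right)} = 7308 - \frac{3}{79 \left(-64\right)} = 7308 - \frac{3}{-5056} = 7308 - - \frac{3}{5056} = 7308 + \frac{3}{5056} = \frac{36949251}{5056}$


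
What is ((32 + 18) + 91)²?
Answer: 19881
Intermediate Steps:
((32 + 18) + 91)² = (50 + 91)² = 141² = 19881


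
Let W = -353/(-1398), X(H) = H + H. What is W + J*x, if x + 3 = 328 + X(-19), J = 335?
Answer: 134411063/1398 ≈ 96145.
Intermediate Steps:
X(H) = 2*H
x = 287 (x = -3 + (328 + 2*(-19)) = -3 + (328 - 38) = -3 + 290 = 287)
W = 353/1398 (W = -353*(-1/1398) = 353/1398 ≈ 0.25250)
W + J*x = 353/1398 + 335*287 = 353/1398 + 96145 = 134411063/1398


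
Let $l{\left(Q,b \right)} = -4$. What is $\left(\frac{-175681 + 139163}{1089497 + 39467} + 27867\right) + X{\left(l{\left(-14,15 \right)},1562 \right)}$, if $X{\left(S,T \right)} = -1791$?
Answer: $\frac{14719414373}{564482} \approx 26076.0$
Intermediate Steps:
$\left(\frac{-175681 + 139163}{1089497 + 39467} + 27867\right) + X{\left(l{\left(-14,15 \right)},1562 \right)} = \left(\frac{-175681 + 139163}{1089497 + 39467} + 27867\right) - 1791 = \left(- \frac{36518}{1128964} + 27867\right) - 1791 = \left(\left(-36518\right) \frac{1}{1128964} + 27867\right) - 1791 = \left(- \frac{18259}{564482} + 27867\right) - 1791 = \frac{15730401635}{564482} - 1791 = \frac{14719414373}{564482}$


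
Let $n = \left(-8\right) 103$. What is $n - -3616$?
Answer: $2792$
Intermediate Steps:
$n = -824$
$n - -3616 = -824 - -3616 = -824 + 3616 = 2792$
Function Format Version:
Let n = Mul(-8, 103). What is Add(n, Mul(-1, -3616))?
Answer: 2792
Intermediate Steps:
n = -824
Add(n, Mul(-1, -3616)) = Add(-824, Mul(-1, -3616)) = Add(-824, 3616) = 2792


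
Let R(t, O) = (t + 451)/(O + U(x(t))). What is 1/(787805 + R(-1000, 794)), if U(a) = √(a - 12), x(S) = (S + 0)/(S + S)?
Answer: 993338513663/782556360939029857 - 549*I*√46/782556360939029857 ≈ 1.2694e-6 - 4.7581e-15*I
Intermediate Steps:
x(S) = ½ (x(S) = S/((2*S)) = S*(1/(2*S)) = ½)
U(a) = √(-12 + a)
R(t, O) = (451 + t)/(O + I*√46/2) (R(t, O) = (t + 451)/(O + √(-12 + ½)) = (451 + t)/(O + √(-23/2)) = (451 + t)/(O + I*√46/2))
1/(787805 + R(-1000, 794)) = 1/(787805 + 2*(451 - 1000)/(2*794 + I*√46)) = 1/(787805 + 2*(-549)/(1588 + I*√46)) = 1/(787805 - 1098/(1588 + I*√46))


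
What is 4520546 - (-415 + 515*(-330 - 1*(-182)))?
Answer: 4597181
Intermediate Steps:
4520546 - (-415 + 515*(-330 - 1*(-182))) = 4520546 - (-415 + 515*(-330 + 182)) = 4520546 - (-415 + 515*(-148)) = 4520546 - (-415 - 76220) = 4520546 - 1*(-76635) = 4520546 + 76635 = 4597181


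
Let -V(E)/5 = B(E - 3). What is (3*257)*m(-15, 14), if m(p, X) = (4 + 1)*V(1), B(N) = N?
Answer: 38550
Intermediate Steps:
V(E) = 15 - 5*E (V(E) = -5*(E - 3) = -5*(-3 + E) = 15 - 5*E)
m(p, X) = 50 (m(p, X) = (4 + 1)*(15 - 5*1) = 5*(15 - 5) = 5*10 = 50)
(3*257)*m(-15, 14) = (3*257)*50 = 771*50 = 38550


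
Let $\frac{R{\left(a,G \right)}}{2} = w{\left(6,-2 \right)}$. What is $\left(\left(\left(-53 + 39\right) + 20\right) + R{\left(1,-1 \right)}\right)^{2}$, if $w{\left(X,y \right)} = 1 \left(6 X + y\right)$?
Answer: $5476$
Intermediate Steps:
$w{\left(X,y \right)} = y + 6 X$ ($w{\left(X,y \right)} = 1 \left(y + 6 X\right) = y + 6 X$)
$R{\left(a,G \right)} = 68$ ($R{\left(a,G \right)} = 2 \left(-2 + 6 \cdot 6\right) = 2 \left(-2 + 36\right) = 2 \cdot 34 = 68$)
$\left(\left(\left(-53 + 39\right) + 20\right) + R{\left(1,-1 \right)}\right)^{2} = \left(\left(\left(-53 + 39\right) + 20\right) + 68\right)^{2} = \left(\left(-14 + 20\right) + 68\right)^{2} = \left(6 + 68\right)^{2} = 74^{2} = 5476$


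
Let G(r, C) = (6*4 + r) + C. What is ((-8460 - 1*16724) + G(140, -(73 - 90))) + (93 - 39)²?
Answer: -22087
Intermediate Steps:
G(r, C) = 24 + C + r (G(r, C) = (24 + r) + C = 24 + C + r)
((-8460 - 1*16724) + G(140, -(73 - 90))) + (93 - 39)² = ((-8460 - 1*16724) + (24 - (73 - 90) + 140)) + (93 - 39)² = ((-8460 - 16724) + (24 - 1*(-17) + 140)) + 54² = (-25184 + (24 + 17 + 140)) + 2916 = (-25184 + 181) + 2916 = -25003 + 2916 = -22087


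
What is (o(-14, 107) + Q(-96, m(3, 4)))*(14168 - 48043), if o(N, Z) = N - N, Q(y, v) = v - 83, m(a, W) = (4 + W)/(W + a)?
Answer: 19410375/7 ≈ 2.7729e+6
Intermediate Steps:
m(a, W) = (4 + W)/(W + a)
Q(y, v) = -83 + v
o(N, Z) = 0
(o(-14, 107) + Q(-96, m(3, 4)))*(14168 - 48043) = (0 + (-83 + (4 + 4)/(4 + 3)))*(14168 - 48043) = (0 + (-83 + 8/7))*(-33875) = (0 - 573/7)*(-33875) = -573/7*(-33875) = 19410375/7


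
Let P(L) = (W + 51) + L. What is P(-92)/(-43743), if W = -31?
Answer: 24/14581 ≈ 0.0016460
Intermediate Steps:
P(L) = 20 + L (P(L) = (-31 + 51) + L = 20 + L)
P(-92)/(-43743) = (20 - 92)/(-43743) = -72*(-1/43743) = 24/14581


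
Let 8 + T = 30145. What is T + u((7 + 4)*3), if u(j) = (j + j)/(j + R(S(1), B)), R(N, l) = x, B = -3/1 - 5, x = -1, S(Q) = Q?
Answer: 482225/16 ≈ 30139.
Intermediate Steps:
T = 30137 (T = -8 + 30145 = 30137)
B = -8 (B = -3*1 - 5 = -3 - 5 = -8)
R(N, l) = -1
u(j) = 2*j/(-1 + j) (u(j) = (j + j)/(j - 1) = (2*j)/(-1 + j) = 2*j/(-1 + j))
T + u((7 + 4)*3) = 30137 + 2*((7 + 4)*3)/(-1 + (7 + 4)*3) = 30137 + 2*(11*3)/(-1 + 11*3) = 30137 + 2*33/(-1 + 33) = 30137 + 2*33/32 = 30137 + 2*33*(1/32) = 30137 + 33/16 = 482225/16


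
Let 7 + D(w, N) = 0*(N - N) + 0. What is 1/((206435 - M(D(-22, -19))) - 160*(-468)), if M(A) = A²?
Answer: 1/281266 ≈ 3.5554e-6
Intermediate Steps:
D(w, N) = -7 (D(w, N) = -7 + (0*(N - N) + 0) = -7 + (0*0 + 0) = -7 + (0 + 0) = -7 + 0 = -7)
1/((206435 - M(D(-22, -19))) - 160*(-468)) = 1/((206435 - 1*(-7)²) - 160*(-468)) = 1/((206435 - 1*49) + 74880) = 1/((206435 - 49) + 74880) = 1/(206386 + 74880) = 1/281266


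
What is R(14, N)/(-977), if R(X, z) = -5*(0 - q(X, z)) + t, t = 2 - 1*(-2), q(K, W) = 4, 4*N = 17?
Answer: -24/977 ≈ -0.024565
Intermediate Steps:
N = 17/4 (N = (¼)*17 = 17/4 ≈ 4.2500)
t = 4 (t = 2 + 2 = 4)
R(X, z) = 24 (R(X, z) = -5*(0 - 1*4) + 4 = -5*(0 - 4) + 4 = -5*(-4) + 4 = 20 + 4 = 24)
R(14, N)/(-977) = 24/(-977) = 24*(-1/977) = -24/977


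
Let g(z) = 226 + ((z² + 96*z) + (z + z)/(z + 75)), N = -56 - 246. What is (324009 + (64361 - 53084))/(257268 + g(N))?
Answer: 38054961/36286933 ≈ 1.0487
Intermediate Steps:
N = -302
g(z) = 226 + z² + 96*z + 2*z/(75 + z) (g(z) = 226 + ((z² + 96*z) + (2*z)/(75 + z)) = 226 + ((z² + 96*z) + 2*z/(75 + z)) = 226 + (z² + 96*z + 2*z/(75 + z)) = 226 + z² + 96*z + 2*z/(75 + z))
(324009 + (64361 - 53084))/(257268 + g(N)) = (324009 + (64361 - 53084))/(257268 + (16950 + (-302)³ + 171*(-302)² + 7428*(-302))/(75 - 302)) = (324009 + 11277)/(257268 + (16950 - 27543608 + 171*91204 - 2243256)/(-227)) = 335286/(257268 - (16950 - 27543608 + 15595884 - 2243256)/227) = 335286/(257268 - 1/227*(-14174030)) = 335286/(257268 + 14174030/227) = 335286/(72573866/227) = 335286*(227/72573866) = 38054961/36286933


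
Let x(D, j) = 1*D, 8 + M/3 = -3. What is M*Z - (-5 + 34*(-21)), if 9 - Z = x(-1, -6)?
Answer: 389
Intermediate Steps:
M = -33 (M = -24 + 3*(-3) = -24 - 9 = -33)
x(D, j) = D
Z = 10 (Z = 9 - 1*(-1) = 9 + 1 = 10)
M*Z - (-5 + 34*(-21)) = -33*10 - (-5 + 34*(-21)) = -330 - (-5 - 714) = -330 - 1*(-719) = -330 + 719 = 389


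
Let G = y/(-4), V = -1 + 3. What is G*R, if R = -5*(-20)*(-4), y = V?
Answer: 200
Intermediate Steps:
V = 2
y = 2
R = -400 (R = 100*(-4) = -400)
G = -½ (G = 2/(-4) = 2*(-¼) = -½ ≈ -0.50000)
G*R = -½*(-400) = 200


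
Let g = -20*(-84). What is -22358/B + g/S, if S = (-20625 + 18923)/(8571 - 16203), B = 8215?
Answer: 52646352542/6990965 ≈ 7530.6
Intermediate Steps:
S = 851/3816 (S = -1702/(-7632) = -1702*(-1/7632) = 851/3816 ≈ 0.22301)
g = 1680
-22358/B + g/S = -22358/8215 + 1680/(851/3816) = -22358*1/8215 + 1680*(3816/851) = -22358/8215 + 6410880/851 = 52646352542/6990965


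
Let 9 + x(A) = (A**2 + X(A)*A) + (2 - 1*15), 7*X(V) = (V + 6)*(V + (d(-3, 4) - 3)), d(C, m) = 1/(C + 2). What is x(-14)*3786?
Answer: -431604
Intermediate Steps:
d(C, m) = 1/(2 + C)
X(V) = (-4 + V)*(6 + V)/7 (X(V) = ((V + 6)*(V + (1/(2 - 3) - 3)))/7 = ((6 + V)*(V + (1/(-1) - 3)))/7 = ((6 + V)*(V + (-1 - 3)))/7 = ((6 + V)*(V - 4))/7 = ((6 + V)*(-4 + V))/7 = ((-4 + V)*(6 + V))/7 = (-4 + V)*(6 + V)/7)
x(A) = -22 + A**2 + A*(-24/7 + A**2/7 + 2*A/7) (x(A) = -9 + ((A**2 + (-24/7 + A**2/7 + 2*A/7)*A) + (2 - 1*15)) = -9 + ((A**2 + A*(-24/7 + A**2/7 + 2*A/7)) + (2 - 15)) = -9 + ((A**2 + A*(-24/7 + A**2/7 + 2*A/7)) - 13) = -9 + (-13 + A**2 + A*(-24/7 + A**2/7 + 2*A/7)) = -22 + A**2 + A*(-24/7 + A**2/7 + 2*A/7))
x(-14)*3786 = (-22 - 24/7*(-14) + (1/7)*(-14)**3 + (9/7)*(-14)**2)*3786 = (-22 + 48 + (1/7)*(-2744) + (9/7)*196)*3786 = (-22 + 48 - 392 + 252)*3786 = -114*3786 = -431604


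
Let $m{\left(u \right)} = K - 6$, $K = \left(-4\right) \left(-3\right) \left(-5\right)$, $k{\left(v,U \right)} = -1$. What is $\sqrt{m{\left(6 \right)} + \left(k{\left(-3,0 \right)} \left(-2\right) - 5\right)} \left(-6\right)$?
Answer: $- 6 i \sqrt{69} \approx - 49.84 i$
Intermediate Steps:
$K = -60$ ($K = 12 \left(-5\right) = -60$)
$m{\left(u \right)} = -66$ ($m{\left(u \right)} = -60 - 6 = -66$)
$\sqrt{m{\left(6 \right)} + \left(k{\left(-3,0 \right)} \left(-2\right) - 5\right)} \left(-6\right) = \sqrt{-66 - 3} \left(-6\right) = \sqrt{-69} \left(-6\right) = i \sqrt{69} \left(-6\right) = - 6 i \sqrt{69}$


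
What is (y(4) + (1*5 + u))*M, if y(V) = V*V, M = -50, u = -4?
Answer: -850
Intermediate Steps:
y(V) = V²
(y(4) + (1*5 + u))*M = (4² + (1*5 - 4))*(-50) = (16 + (5 - 4))*(-50) = (16 + 1)*(-50) = 17*(-50) = -850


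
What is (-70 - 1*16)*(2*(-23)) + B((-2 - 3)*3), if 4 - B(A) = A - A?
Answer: 3960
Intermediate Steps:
B(A) = 4 (B(A) = 4 - (A - A) = 4 - 1*0 = 4 + 0 = 4)
(-70 - 1*16)*(2*(-23)) + B((-2 - 3)*3) = (-70 - 1*16)*(2*(-23)) + 4 = (-70 - 16)*(-46) + 4 = -86*(-46) + 4 = 3956 + 4 = 3960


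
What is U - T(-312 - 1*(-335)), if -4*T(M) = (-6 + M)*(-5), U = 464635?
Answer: 1858455/4 ≈ 4.6461e+5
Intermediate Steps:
T(M) = -15/2 + 5*M/4 (T(M) = -(-6 + M)*(-5)/4 = -(30 - 5*M)/4 = -15/2 + 5*M/4)
U - T(-312 - 1*(-335)) = 464635 - (-15/2 + 5*(-312 - 1*(-335))/4) = 464635 - (-15/2 + 5*(-312 + 335)/4) = 464635 - (-15/2 + (5/4)*23) = 464635 - (-15/2 + 115/4) = 464635 - 1*85/4 = 464635 - 85/4 = 1858455/4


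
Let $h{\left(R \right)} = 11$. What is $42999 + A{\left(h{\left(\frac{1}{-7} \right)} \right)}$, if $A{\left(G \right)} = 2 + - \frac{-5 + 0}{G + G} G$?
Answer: $\frac{86007}{2} \approx 43004.0$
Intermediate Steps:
$A{\left(G \right)} = \frac{9}{2}$ ($A{\left(G \right)} = 2 + - \frac{-5}{2 G} G = 2 + \frac{5}{2 G} G = 2 + \frac{5}{2} = \frac{9}{2}$)
$42999 + A{\left(h{\left(\frac{1}{-7} \right)} \right)} = 42999 + \frac{9}{2} = \frac{86007}{2}$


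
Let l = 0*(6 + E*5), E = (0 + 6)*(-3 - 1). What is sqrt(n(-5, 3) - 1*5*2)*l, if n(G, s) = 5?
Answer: 0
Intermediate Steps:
E = -24 (E = 6*(-4) = -24)
l = 0 (l = 0*(6 - 24*5) = 0*(6 - 120) = 0*(-114) = 0)
sqrt(n(-5, 3) - 1*5*2)*l = sqrt(5 - 1*5*2)*0 = sqrt(5 - 5*2)*0 = sqrt(5 - 10)*0 = sqrt(-5)*0 = (I*sqrt(5))*0 = 0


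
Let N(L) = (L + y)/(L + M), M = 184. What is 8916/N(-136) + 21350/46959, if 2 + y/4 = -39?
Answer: -1674212026/1173975 ≈ -1426.1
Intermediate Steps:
y = -164 (y = -8 + 4*(-39) = -8 - 156 = -164)
N(L) = (-164 + L)/(184 + L) (N(L) = (L - 164)/(L + 184) = (-164 + L)/(184 + L))
8916/N(-136) + 21350/46959 = 8916/(((-164 - 136)/(184 - 136))) + 21350/46959 = 8916/((-300/48)) + 21350*(1/46959) = 8916/(((1/48)*(-300))) + 21350/46959 = 8916/(-25/4) + 21350/46959 = 8916*(-4/25) + 21350/46959 = -35664/25 + 21350/46959 = -1674212026/1173975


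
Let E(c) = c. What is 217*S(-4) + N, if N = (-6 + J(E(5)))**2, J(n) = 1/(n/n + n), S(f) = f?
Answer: -30023/36 ≈ -833.97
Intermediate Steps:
J(n) = 1/(1 + n)
N = 1225/36 (N = (-6 + 1/(1 + 5))**2 = (-6 + 1/6)**2 = (-35/6)**2 = 1225/36 ≈ 34.028)
217*S(-4) + N = 217*(-4) + 1225/36 = -868 + 1225/36 = -30023/36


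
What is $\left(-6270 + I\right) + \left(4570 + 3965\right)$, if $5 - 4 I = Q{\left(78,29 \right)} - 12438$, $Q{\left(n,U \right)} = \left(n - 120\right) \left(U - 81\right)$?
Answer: $\frac{19319}{4} \approx 4829.8$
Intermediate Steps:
$Q{\left(n,U \right)} = \left(-120 + n\right) \left(-81 + U\right)$
$I = \frac{10259}{4}$ ($I = \frac{5}{4} - \frac{\left(9720 - 3480 - 6318 + 29 \cdot 78\right) - 12438}{4} = \frac{5}{4} - \frac{\left(9720 - 3480 - 6318 + 2262\right) - 12438}{4} = \frac{5}{4} - \frac{2184 - 12438}{4} = \frac{5}{4} - - \frac{5127}{2} = \frac{5}{4} + \frac{5127}{2} = \frac{10259}{4} \approx 2564.8$)
$\left(-6270 + I\right) + \left(4570 + 3965\right) = \left(-6270 + \frac{10259}{4}\right) + \left(4570 + 3965\right) = - \frac{14821}{4} + 8535 = \frac{19319}{4}$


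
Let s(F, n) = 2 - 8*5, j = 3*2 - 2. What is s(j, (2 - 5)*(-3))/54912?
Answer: -19/27456 ≈ -0.00069202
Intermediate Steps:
j = 4 (j = 6 - 2 = 4)
s(F, n) = -38 (s(F, n) = 2 - 40 = -38)
s(j, (2 - 5)*(-3))/54912 = -38/54912 = -38*1/54912 = -19/27456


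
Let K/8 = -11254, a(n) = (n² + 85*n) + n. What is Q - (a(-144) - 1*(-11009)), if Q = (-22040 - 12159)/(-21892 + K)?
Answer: -696985/36 ≈ -19361.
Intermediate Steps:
a(n) = n² + 86*n
K = -90032 (K = 8*(-11254) = -90032)
Q = 11/36 (Q = (-22040 - 12159)/(-21892 - 90032) = -34199/(-111924) = -34199*(-1/111924) = 11/36 ≈ 0.30556)
Q - (a(-144) - 1*(-11009)) = 11/36 - (-144*(86 - 144) - 1*(-11009)) = 11/36 - (-144*(-58) + 11009) = 11/36 - (8352 + 11009) = 11/36 - 1*19361 = 11/36 - 19361 = -696985/36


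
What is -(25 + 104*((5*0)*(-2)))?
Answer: -25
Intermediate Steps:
-(25 + 104*((5*0)*(-2))) = -(25 + 104*(0*(-2))) = -(25 + 104*0) = -(25 + 0) = -1*25 = -25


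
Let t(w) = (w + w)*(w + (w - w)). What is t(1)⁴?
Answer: 16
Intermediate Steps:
t(w) = 2*w² (t(w) = (2*w)*(w + 0) = (2*w)*w = 2*w²)
t(1)⁴ = (2*1²)⁴ = (2*1)⁴ = 2⁴ = 16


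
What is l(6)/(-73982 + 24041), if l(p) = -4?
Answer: 4/49941 ≈ 8.0095e-5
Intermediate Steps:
l(6)/(-73982 + 24041) = -4/(-73982 + 24041) = -4/(-49941) = -1/49941*(-4) = 4/49941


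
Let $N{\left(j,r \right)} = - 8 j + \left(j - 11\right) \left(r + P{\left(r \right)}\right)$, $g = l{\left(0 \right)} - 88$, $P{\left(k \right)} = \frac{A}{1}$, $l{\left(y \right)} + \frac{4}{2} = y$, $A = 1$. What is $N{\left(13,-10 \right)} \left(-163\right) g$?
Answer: $-1789740$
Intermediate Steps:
$l{\left(y \right)} = -2 + y$
$P{\left(k \right)} = 1$ ($P{\left(k \right)} = 1 \cdot 1^{-1} = 1 \cdot 1 = 1$)
$g = -90$ ($g = \left(-2 + 0\right) - 88 = -2 - 88 = -90$)
$N{\left(j,r \right)} = - 8 j + \left(1 + r\right) \left(-11 + j\right)$ ($N{\left(j,r \right)} = - 8 j + \left(j - 11\right) \left(r + 1\right) = - 8 j + \left(-11 + j\right) \left(1 + r\right) = - 8 j + \left(1 + r\right) \left(-11 + j\right)$)
$N{\left(13,-10 \right)} \left(-163\right) g = \left(-11 - -110 - 91 + 13 \left(-10\right)\right) \left(-163\right) \left(-90\right) = \left(-11 + 110 - 91 - 130\right) \left(-163\right) \left(-90\right) = \left(-122\right) \left(-163\right) \left(-90\right) = 19886 \left(-90\right) = -1789740$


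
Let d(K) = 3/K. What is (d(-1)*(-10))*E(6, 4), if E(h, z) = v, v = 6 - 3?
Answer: 90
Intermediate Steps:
v = 3
E(h, z) = 3
(d(-1)*(-10))*E(6, 4) = ((3/(-1))*(-10))*3 = ((3*(-1))*(-10))*3 = -3*(-10)*3 = 30*3 = 90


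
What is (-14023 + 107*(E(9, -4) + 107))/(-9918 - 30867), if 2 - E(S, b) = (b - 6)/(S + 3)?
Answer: 2725/48942 ≈ 0.055678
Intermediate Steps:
E(S, b) = 2 - (-6 + b)/(3 + S) (E(S, b) = 2 - (b - 6)/(S + 3) = 2 - (-6 + b)/(3 + S))
(-14023 + 107*(E(9, -4) + 107))/(-9918 - 30867) = (-14023 + 107*((12 - 1*(-4) + 2*9)/(3 + 9) + 107))/(-9918 - 30867) = (-14023 + 107*((12 + 4 + 18)/12 + 107))/(-40785) = (-14023 + 107*((1/12)*34 + 107))*(-1/40785) = (-14023 + 107*(17/6 + 107))*(-1/40785) = (-14023 + 107*(659/6))*(-1/40785) = (-14023 + 70513/6)*(-1/40785) = -13625/6*(-1/40785) = 2725/48942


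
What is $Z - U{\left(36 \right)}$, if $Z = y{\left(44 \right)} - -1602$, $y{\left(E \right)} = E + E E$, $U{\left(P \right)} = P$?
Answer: $3546$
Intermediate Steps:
$y{\left(E \right)} = E + E^{2}$
$Z = 3582$ ($Z = 44 \left(1 + 44\right) - -1602 = 44 \cdot 45 + 1602 = 1980 + 1602 = 3582$)
$Z - U{\left(36 \right)} = 3582 - 36 = 3546$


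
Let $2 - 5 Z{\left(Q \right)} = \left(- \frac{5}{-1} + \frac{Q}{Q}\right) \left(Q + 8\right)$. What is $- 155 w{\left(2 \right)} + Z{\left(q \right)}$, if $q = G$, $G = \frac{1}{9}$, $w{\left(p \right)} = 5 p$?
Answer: $- \frac{4678}{3} \approx -1559.3$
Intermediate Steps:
$G = \frac{1}{9} \approx 0.11111$
$q = \frac{1}{9} \approx 0.11111$
$Z{\left(Q \right)} = - \frac{46}{5} - \frac{6 Q}{5}$ ($Z{\left(Q \right)} = \frac{2}{5} - \frac{\left(- \frac{5}{-1} + \frac{Q}{Q}\right) \left(Q + 8\right)}{5} = \frac{2}{5} - \frac{\left(\left(-5\right) \left(-1\right) + 1\right) \left(8 + Q\right)}{5} = \frac{2}{5} - \frac{\left(5 + 1\right) \left(8 + Q\right)}{5} = \frac{2}{5} - \frac{6 \left(8 + Q\right)}{5} = \frac{2}{5} - \frac{48 + 6 Q}{5} = \frac{2}{5} - \left(\frac{48}{5} + \frac{6 Q}{5}\right) = - \frac{46}{5} - \frac{6 Q}{5}$)
$- 155 w{\left(2 \right)} + Z{\left(q \right)} = - 155 \cdot 5 \cdot 2 - \frac{28}{3} = \left(-155\right) 10 - \frac{28}{3} = -1550 - \frac{28}{3} = - \frac{4678}{3}$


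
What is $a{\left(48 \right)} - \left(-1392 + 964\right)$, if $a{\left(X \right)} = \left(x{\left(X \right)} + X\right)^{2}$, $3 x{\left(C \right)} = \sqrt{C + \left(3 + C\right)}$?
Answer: $2743 + 96 \sqrt{11} \approx 3061.4$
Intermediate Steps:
$x{\left(C \right)} = \frac{\sqrt{3 + 2 C}}{3}$ ($x{\left(C \right)} = \frac{\sqrt{C + \left(3 + C\right)}}{3} = \frac{\sqrt{3 + 2 C}}{3}$)
$a{\left(X \right)} = \left(X + \frac{\sqrt{3 + 2 X}}{3}\right)^{2}$ ($a{\left(X \right)} = \left(\frac{\sqrt{3 + 2 X}}{3} + X\right)^{2} = \left(X + \frac{\sqrt{3 + 2 X}}{3}\right)^{2}$)
$a{\left(48 \right)} - \left(-1392 + 964\right) = \frac{\left(\sqrt{3 + 2 \cdot 48} + 3 \cdot 48\right)^{2}}{9} - \left(-1392 + 964\right) = \frac{\left(\sqrt{3 + 96} + 144\right)^{2}}{9} - -428 = \frac{\left(\sqrt{99} + 144\right)^{2}}{9} + 428 = \frac{\left(3 \sqrt{11} + 144\right)^{2}}{9} + 428 = \frac{\left(144 + 3 \sqrt{11}\right)^{2}}{9} + 428 = 428 + \frac{\left(144 + 3 \sqrt{11}\right)^{2}}{9}$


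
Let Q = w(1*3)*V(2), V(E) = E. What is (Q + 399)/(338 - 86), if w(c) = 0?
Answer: 19/12 ≈ 1.5833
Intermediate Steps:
Q = 0 (Q = 0*2 = 0)
(Q + 399)/(338 - 86) = (0 + 399)/(338 - 86) = 399/252 = 399*(1/252) = 19/12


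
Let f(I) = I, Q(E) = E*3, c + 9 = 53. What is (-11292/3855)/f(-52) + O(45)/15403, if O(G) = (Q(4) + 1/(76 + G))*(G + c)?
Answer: 3914041468/31134160915 ≈ 0.12572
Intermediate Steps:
c = 44 (c = -9 + 53 = 44)
Q(E) = 3*E
O(G) = (12 + 1/(76 + G))*(44 + G) (O(G) = (3*4 + 1/(76 + G))*(G + 44) = (12 + 1/(76 + G))*(44 + G))
(-11292/3855)/f(-52) + O(45)/15403 = -11292/3855/(-52) + ((40172 + 12*45**2 + 1441*45)/(76 + 45))/15403 = -11292*1/3855*(-1/52) + ((40172 + 12*2025 + 64845)/121)*(1/15403) = -3764/1285*(-1/52) + ((40172 + 24300 + 64845)/121)*(1/15403) = 941/16705 + ((1/121)*129317)*(1/15403) = 941/16705 + (129317/121)*(1/15403) = 941/16705 + 129317/1863763 = 3914041468/31134160915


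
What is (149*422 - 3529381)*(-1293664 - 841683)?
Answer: 7402186781541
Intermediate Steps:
(149*422 - 3529381)*(-1293664 - 841683) = (62878 - 3529381)*(-2135347) = -3466503*(-2135347) = 7402186781541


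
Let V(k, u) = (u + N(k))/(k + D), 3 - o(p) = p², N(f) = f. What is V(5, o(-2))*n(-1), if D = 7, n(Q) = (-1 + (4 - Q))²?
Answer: 16/3 ≈ 5.3333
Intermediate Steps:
n(Q) = (3 - Q)²
o(p) = 3 - p²
V(k, u) = (k + u)/(7 + k) (V(k, u) = (u + k)/(k + 7) = (k + u)/(7 + k))
V(5, o(-2))*n(-1) = ((5 + (3 - 1*(-2)²))/(7 + 5))*(-3 - 1)² = ((5 + (3 - 1*4))/12)*(-4)² = ((5 + (3 - 4))/12)*16 = ((5 - 1)/12)*16 = ((1/12)*4)*16 = (⅓)*16 = 16/3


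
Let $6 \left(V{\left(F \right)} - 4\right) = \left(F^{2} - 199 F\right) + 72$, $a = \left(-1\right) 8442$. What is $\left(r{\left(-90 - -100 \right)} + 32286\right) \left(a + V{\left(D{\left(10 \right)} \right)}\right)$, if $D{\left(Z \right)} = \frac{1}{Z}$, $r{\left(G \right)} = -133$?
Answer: $- \frac{54205553039}{200} \approx -2.7103 \cdot 10^{8}$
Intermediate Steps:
$a = -8442$
$V{\left(F \right)} = 16 - \frac{199 F}{6} + \frac{F^{2}}{6}$ ($V{\left(F \right)} = 4 + \frac{\left(F^{2} - 199 F\right) + 72}{6} = 4 + \frac{72 + F^{2} - 199 F}{6} = 4 + \left(12 - \frac{199 F}{6} + \frac{F^{2}}{6}\right) = 16 - \frac{199 F}{6} + \frac{F^{2}}{6}$)
$\left(r{\left(-90 - -100 \right)} + 32286\right) \left(a + V{\left(D{\left(10 \right)} \right)}\right) = \left(-133 + 32286\right) \left(-8442 + \left(16 - \frac{199}{6 \cdot 10} + \frac{\left(\frac{1}{10}\right)^{2}}{6}\right)\right) = 32153 \left(-8442 + \left(16 - \frac{199}{60} + \frac{1}{6 \cdot 100}\right)\right) = 32153 \left(-8442 + \left(16 - \frac{199}{60} + \frac{1}{6} \cdot \frac{1}{100}\right)\right) = 32153 \left(-8442 + \left(16 - \frac{199}{60} + \frac{1}{600}\right)\right) = 32153 \left(-8442 + \frac{2537}{200}\right) = 32153 \left(- \frac{1685863}{200}\right) = - \frac{54205553039}{200}$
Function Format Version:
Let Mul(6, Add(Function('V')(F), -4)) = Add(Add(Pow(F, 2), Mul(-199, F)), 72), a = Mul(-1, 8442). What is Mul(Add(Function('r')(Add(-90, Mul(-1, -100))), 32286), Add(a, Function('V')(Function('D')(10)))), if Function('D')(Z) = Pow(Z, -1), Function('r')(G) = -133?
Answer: Rational(-54205553039, 200) ≈ -2.7103e+8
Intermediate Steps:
a = -8442
Function('V')(F) = Add(16, Mul(Rational(-199, 6), F), Mul(Rational(1, 6), Pow(F, 2))) (Function('V')(F) = Add(4, Mul(Rational(1, 6), Add(Add(Pow(F, 2), Mul(-199, F)), 72))) = Add(4, Mul(Rational(1, 6), Add(72, Pow(F, 2), Mul(-199, F)))) = Add(4, Add(12, Mul(Rational(-199, 6), F), Mul(Rational(1, 6), Pow(F, 2)))) = Add(16, Mul(Rational(-199, 6), F), Mul(Rational(1, 6), Pow(F, 2))))
Mul(Add(Function('r')(Add(-90, Mul(-1, -100))), 32286), Add(a, Function('V')(Function('D')(10)))) = Mul(Add(-133, 32286), Add(-8442, Add(16, Mul(Rational(-199, 6), Pow(10, -1)), Mul(Rational(1, 6), Pow(Pow(10, -1), 2))))) = Mul(32153, Add(-8442, Add(16, Mul(Rational(-199, 6), Rational(1, 10)), Mul(Rational(1, 6), Pow(Rational(1, 10), 2))))) = Mul(32153, Add(-8442, Add(16, Rational(-199, 60), Mul(Rational(1, 6), Rational(1, 100))))) = Mul(32153, Add(-8442, Add(16, Rational(-199, 60), Rational(1, 600)))) = Mul(32153, Add(-8442, Rational(2537, 200))) = Mul(32153, Rational(-1685863, 200)) = Rational(-54205553039, 200)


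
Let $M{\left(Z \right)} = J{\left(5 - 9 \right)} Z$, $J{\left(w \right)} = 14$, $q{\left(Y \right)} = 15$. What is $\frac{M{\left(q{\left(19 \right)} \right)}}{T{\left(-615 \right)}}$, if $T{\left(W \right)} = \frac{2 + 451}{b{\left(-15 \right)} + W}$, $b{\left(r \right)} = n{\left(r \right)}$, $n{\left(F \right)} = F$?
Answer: $- \frac{44100}{151} \approx -292.05$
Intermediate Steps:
$b{\left(r \right)} = r$
$T{\left(W \right)} = \frac{453}{-15 + W}$ ($T{\left(W \right)} = \frac{2 + 451}{-15 + W} = \frac{453}{-15 + W}$)
$M{\left(Z \right)} = 14 Z$
$\frac{M{\left(q{\left(19 \right)} \right)}}{T{\left(-615 \right)}} = \frac{14 \cdot 15}{453 \frac{1}{-15 - 615}} = \frac{210}{453 \frac{1}{-630}} = \frac{210}{453 \left(- \frac{1}{630}\right)} = \frac{210}{- \frac{151}{210}} = 210 \left(- \frac{210}{151}\right) = - \frac{44100}{151}$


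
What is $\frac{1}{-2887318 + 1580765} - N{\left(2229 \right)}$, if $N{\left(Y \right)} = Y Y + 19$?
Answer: $- \frac{6491556318381}{1306553} \approx -4.9685 \cdot 10^{6}$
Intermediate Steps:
$N{\left(Y \right)} = 19 + Y^{2}$ ($N{\left(Y \right)} = Y^{2} + 19 = 19 + Y^{2}$)
$\frac{1}{-2887318 + 1580765} - N{\left(2229 \right)} = \frac{1}{-2887318 + 1580765} - \left(19 + 2229^{2}\right) = \frac{1}{-1306553} - \left(19 + 4968441\right) = - \frac{1}{1306553} - 4968460 = - \frac{6491556318381}{1306553}$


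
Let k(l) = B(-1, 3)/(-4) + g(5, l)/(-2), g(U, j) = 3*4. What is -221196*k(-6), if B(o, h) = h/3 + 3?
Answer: 1548372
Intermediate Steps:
g(U, j) = 12
B(o, h) = 3 + h/3 (B(o, h) = h*(⅓) + 3 = h/3 + 3 = 3 + h/3)
k(l) = -7 (k(l) = (3 + (⅓)*3)/(-4) + 12/(-2) = (3 + 1)*(-¼) + 12*(-½) = 4*(-¼) - 6 = -1 - 6 = -7)
-221196*k(-6) = -221196*(-7) = 1548372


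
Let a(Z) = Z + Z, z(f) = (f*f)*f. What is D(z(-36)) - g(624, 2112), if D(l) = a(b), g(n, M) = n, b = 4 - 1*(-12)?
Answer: -592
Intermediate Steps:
b = 16 (b = 4 + 12 = 16)
z(f) = f**3 (z(f) = f**2*f = f**3)
a(Z) = 2*Z
D(l) = 32 (D(l) = 2*16 = 32)
D(z(-36)) - g(624, 2112) = 32 - 1*624 = 32 - 624 = -592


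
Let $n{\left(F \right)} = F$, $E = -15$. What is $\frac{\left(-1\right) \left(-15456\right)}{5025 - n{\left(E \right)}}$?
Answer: $\frac{46}{15} \approx 3.0667$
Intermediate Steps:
$\frac{\left(-1\right) \left(-15456\right)}{5025 - n{\left(E \right)}} = \frac{\left(-1\right) \left(-15456\right)}{5025 - -15} = \frac{15456}{5025 + 15} = \frac{15456}{5040} = 15456 \cdot \frac{1}{5040} = \frac{46}{15}$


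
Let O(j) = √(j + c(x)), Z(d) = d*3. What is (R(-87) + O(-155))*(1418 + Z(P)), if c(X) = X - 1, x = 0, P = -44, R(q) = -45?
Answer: -57870 + 2572*I*√39 ≈ -57870.0 + 16062.0*I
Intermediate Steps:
c(X) = -1 + X
Z(d) = 3*d
O(j) = √(-1 + j) (O(j) = √(j + (-1 + 0)) = √(j - 1) = √(-1 + j))
(R(-87) + O(-155))*(1418 + Z(P)) = (-45 + √(-1 - 155))*(1418 + 3*(-44)) = (-45 + √(-156))*(1418 - 132) = (-45 + 2*I*√39)*1286 = -57870 + 2572*I*√39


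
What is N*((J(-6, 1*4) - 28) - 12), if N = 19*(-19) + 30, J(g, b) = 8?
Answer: 10592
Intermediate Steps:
N = -331 (N = -361 + 30 = -331)
N*((J(-6, 1*4) - 28) - 12) = -331*((8 - 28) - 12) = -331*(-20 - 12) = -331*(-32) = 10592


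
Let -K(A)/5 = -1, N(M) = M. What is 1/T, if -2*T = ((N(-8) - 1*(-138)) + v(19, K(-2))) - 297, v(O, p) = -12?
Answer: 2/179 ≈ 0.011173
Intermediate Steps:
K(A) = 5 (K(A) = -5*(-1) = 5)
T = 179/2 (T = -(((-8 - 1*(-138)) - 12) - 297)/2 = -(((-8 + 138) - 12) - 297)/2 = -((130 - 12) - 297)/2 = -(118 - 297)/2 = -½*(-179) = 179/2 ≈ 89.500)
1/T = 1/(179/2) = 2/179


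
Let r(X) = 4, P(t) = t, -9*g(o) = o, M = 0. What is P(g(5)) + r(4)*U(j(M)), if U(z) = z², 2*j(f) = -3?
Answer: 76/9 ≈ 8.4444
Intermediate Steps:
j(f) = -3/2 (j(f) = (½)*(-3) = -3/2)
g(o) = -o/9
P(g(5)) + r(4)*U(j(M)) = -⅑*5 + 4*(-3/2)² = -5/9 + 4*(9/4) = -5/9 + 9 = 76/9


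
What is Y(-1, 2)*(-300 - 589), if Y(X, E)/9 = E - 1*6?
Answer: 32004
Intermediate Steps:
Y(X, E) = -54 + 9*E (Y(X, E) = 9*(E - 1*6) = 9*(E - 6) = 9*(-6 + E) = -54 + 9*E)
Y(-1, 2)*(-300 - 589) = (-54 + 9*2)*(-300 - 589) = (-54 + 18)*(-889) = -36*(-889) = 32004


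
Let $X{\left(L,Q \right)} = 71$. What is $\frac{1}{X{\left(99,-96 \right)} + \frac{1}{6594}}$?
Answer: $\frac{6594}{468175} \approx 0.014084$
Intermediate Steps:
$\frac{1}{X{\left(99,-96 \right)} + \frac{1}{6594}} = \frac{1}{71 + \frac{1}{6594}} = \frac{1}{\frac{468175}{6594}} = \frac{6594}{468175}$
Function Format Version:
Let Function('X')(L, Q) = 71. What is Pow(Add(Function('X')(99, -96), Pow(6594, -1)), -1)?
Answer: Rational(6594, 468175) ≈ 0.014084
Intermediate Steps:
Pow(Add(Function('X')(99, -96), Pow(6594, -1)), -1) = Pow(Add(71, Pow(6594, -1)), -1) = Pow(Add(71, Rational(1, 6594)), -1) = Pow(Rational(468175, 6594), -1) = Rational(6594, 468175)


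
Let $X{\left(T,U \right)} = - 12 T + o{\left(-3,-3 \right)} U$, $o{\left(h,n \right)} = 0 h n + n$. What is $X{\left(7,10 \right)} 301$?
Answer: $-34314$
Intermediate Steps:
$o{\left(h,n \right)} = n$ ($o{\left(h,n \right)} = 0 n + n = 0 + n = n$)
$X{\left(T,U \right)} = - 12 T - 3 U$
$X{\left(7,10 \right)} 301 = \left(\left(-12\right) 7 - 30\right) 301 = \left(-84 - 30\right) 301 = \left(-114\right) 301 = -34314$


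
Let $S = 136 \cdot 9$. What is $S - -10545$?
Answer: $11769$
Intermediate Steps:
$S = 1224$
$S - -10545 = 1224 - -10545 = 1224 + 10545 = 11769$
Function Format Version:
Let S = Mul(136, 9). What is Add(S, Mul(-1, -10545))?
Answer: 11769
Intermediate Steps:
S = 1224
Add(S, Mul(-1, -10545)) = Add(1224, Mul(-1, -10545)) = Add(1224, 10545) = 11769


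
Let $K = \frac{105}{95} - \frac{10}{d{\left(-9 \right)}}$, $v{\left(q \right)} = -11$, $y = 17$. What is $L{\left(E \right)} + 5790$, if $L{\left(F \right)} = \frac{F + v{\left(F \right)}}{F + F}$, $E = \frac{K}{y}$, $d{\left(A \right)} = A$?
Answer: $\frac{2178611}{379} \approx 5748.3$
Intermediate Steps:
$K = \frac{379}{171}$ ($K = \frac{105}{95} - \frac{10}{-9} = 105 \cdot \frac{1}{95} - - \frac{10}{9} = \frac{21}{19} + \frac{10}{9} = \frac{379}{171} \approx 2.2164$)
$E = \frac{379}{2907}$ ($E = \frac{379}{171 \cdot 17} = \frac{379}{171} \cdot \frac{1}{17} = \frac{379}{2907} \approx 0.13037$)
$L{\left(F \right)} = \frac{-11 + F}{2 F}$ ($L{\left(F \right)} = \frac{F - 11}{F + F} = \frac{-11 + F}{2 F}$)
$L{\left(E \right)} + 5790 = \frac{-11 + \frac{379}{2907}}{2 \cdot \frac{379}{2907}} + 5790 = \frac{1}{2} \cdot \frac{2907}{379} \left(- \frac{31598}{2907}\right) + 5790 = - \frac{15799}{379} + 5790 = \frac{2178611}{379}$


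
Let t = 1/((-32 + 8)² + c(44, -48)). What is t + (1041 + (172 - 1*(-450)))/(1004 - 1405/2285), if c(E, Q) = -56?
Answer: 395653867/238444440 ≈ 1.6593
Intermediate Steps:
t = 1/520 (t = 1/((-32 + 8)² - 56) = 1/((-24)² - 56) = 1/(576 - 56) = 1/520 ≈ 0.0019231)
t + (1041 + (172 - 1*(-450)))/(1004 - 1405/2285) = 1/520 + (1041 + (172 - 1*(-450)))/(1004 - 1405/2285) = 1/520 + (1041 + (172 + 450))/(1004 - 1405*1/2285) = 1/520 + (1041 + 622)/(1004 - 281/457) = 1/520 + 1663/(458547/457) = 1/520 + 1663*(457/458547) = 1/520 + 759991/458547 = 395653867/238444440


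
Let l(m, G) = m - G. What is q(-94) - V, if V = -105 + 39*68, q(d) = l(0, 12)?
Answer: -2559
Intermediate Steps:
q(d) = -12 (q(d) = 0 - 1*12 = 0 - 12 = -12)
V = 2547 (V = -105 + 2652 = 2547)
q(-94) - V = -12 - 1*2547 = -12 - 2547 = -2559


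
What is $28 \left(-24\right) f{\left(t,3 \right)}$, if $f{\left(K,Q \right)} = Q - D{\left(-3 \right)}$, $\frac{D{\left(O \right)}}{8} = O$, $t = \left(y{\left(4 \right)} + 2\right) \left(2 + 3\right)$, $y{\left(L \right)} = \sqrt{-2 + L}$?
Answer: $-18144$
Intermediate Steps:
$t = 10 + 5 \sqrt{2}$ ($t = \left(\sqrt{-2 + 4} + 2\right) \left(2 + 3\right) = \left(\sqrt{2} + 2\right) 5 = \left(2 + \sqrt{2}\right) 5 = 10 + 5 \sqrt{2} \approx 17.071$)
$D{\left(O \right)} = 8 O$
$f{\left(K,Q \right)} = 24 + Q$ ($f{\left(K,Q \right)} = Q - 8 \left(-3\right) = Q - -24 = Q + 24 = 24 + Q$)
$28 \left(-24\right) f{\left(t,3 \right)} = 28 \left(-24\right) \left(24 + 3\right) = \left(-672\right) 27 = -18144$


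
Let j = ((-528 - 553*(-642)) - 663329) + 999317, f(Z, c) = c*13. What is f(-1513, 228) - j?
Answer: -687522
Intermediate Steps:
f(Z, c) = 13*c
j = 690486 (j = ((-528 + 355026) - 663329) + 999317 = (354498 - 663329) + 999317 = -308831 + 999317 = 690486)
f(-1513, 228) - j = 13*228 - 1*690486 = 2964 - 690486 = -687522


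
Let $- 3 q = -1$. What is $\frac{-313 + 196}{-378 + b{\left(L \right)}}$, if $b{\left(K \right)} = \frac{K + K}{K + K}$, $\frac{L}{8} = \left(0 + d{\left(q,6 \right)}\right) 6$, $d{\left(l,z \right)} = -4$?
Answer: $\frac{9}{29} \approx 0.31034$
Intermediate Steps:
$q = \frac{1}{3}$ ($q = \left(- \frac{1}{3}\right) \left(-1\right) = \frac{1}{3} \approx 0.33333$)
$L = -192$ ($L = 8 \left(0 - 4\right) 6 = 8 \left(\left(-4\right) 6\right) = 8 \left(-24\right) = -192$)
$b{\left(K \right)} = 1$ ($b{\left(K \right)} = \frac{2 K}{2 K} = 2 K \frac{1}{2 K} = 1$)
$\frac{-313 + 196}{-378 + b{\left(L \right)}} = \frac{-313 + 196}{-378 + 1} = - \frac{117}{-377} = \left(-117\right) \left(- \frac{1}{377}\right) = \frac{9}{29}$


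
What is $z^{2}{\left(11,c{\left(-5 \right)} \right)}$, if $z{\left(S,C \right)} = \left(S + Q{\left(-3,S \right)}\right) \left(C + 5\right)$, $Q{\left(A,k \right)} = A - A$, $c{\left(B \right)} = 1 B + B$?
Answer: $3025$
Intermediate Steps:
$c{\left(B \right)} = 2 B$ ($c{\left(B \right)} = B + B = 2 B$)
$Q{\left(A,k \right)} = 0$
$z{\left(S,C \right)} = S \left(5 + C\right)$ ($z{\left(S,C \right)} = \left(S + 0\right) \left(C + 5\right) = S \left(5 + C\right)$)
$z^{2}{\left(11,c{\left(-5 \right)} \right)} = \left(11 \left(5 + 2 \left(-5\right)\right)\right)^{2} = \left(11 \left(5 - 10\right)\right)^{2} = \left(11 \left(-5\right)\right)^{2} = \left(-55\right)^{2} = 3025$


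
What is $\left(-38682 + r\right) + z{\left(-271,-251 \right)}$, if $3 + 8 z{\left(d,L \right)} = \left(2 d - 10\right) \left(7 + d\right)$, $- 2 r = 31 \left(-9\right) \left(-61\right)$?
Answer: $- \frac{231807}{8} \approx -28976.0$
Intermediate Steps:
$r = - \frac{17019}{2}$ ($r = - \frac{31 \left(-9\right) \left(-61\right)}{2} = - \frac{\left(-279\right) \left(-61\right)}{2} = \left(- \frac{1}{2}\right) 17019 = - \frac{17019}{2} \approx -8509.5$)
$z{\left(d,L \right)} = - \frac{3}{8} + \frac{\left(-10 + 2 d\right) \left(7 + d\right)}{8}$ ($z{\left(d,L \right)} = - \frac{3}{8} + \frac{\left(2 d - 10\right) \left(7 + d\right)}{8} = - \frac{3}{8} + \frac{\left(-10 + 2 d\right) \left(7 + d\right)}{8}$)
$\left(-38682 + r\right) + z{\left(-271,-251 \right)} = \left(-38682 - \frac{17019}{2}\right) + \left(- \frac{73}{8} + \frac{1}{2} \left(-271\right) + \frac{\left(-271\right)^{2}}{4}\right) = - \frac{94383}{2} - - \frac{145725}{8} = - \frac{94383}{2} + \frac{145725}{8} = - \frac{231807}{8}$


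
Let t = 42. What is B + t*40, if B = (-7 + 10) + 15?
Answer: 1698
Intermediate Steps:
B = 18 (B = 3 + 15 = 18)
B + t*40 = 18 + 42*40 = 18 + 1680 = 1698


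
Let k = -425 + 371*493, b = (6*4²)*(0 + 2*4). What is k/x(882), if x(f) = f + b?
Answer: 30413/275 ≈ 110.59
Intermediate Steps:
b = 768 (b = (6*16)*(0 + 8) = 96*8 = 768)
x(f) = 768 + f (x(f) = f + 768 = 768 + f)
k = 182478 (k = -425 + 182903 = 182478)
k/x(882) = 182478/(768 + 882) = 182478/1650 = 182478*(1/1650) = 30413/275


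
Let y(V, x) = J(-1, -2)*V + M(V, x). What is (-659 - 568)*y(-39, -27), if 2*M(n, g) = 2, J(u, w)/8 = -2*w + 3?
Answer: 2678541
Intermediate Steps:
J(u, w) = 24 - 16*w (J(u, w) = 8*(-2*w + 3) = 8*(3 - 2*w) = 24 - 16*w)
M(n, g) = 1 (M(n, g) = (½)*2 = 1)
y(V, x) = 1 + 56*V (y(V, x) = (24 - 16*(-2))*V + 1 = (24 + 32)*V + 1 = 56*V + 1 = 1 + 56*V)
(-659 - 568)*y(-39, -27) = (-659 - 568)*(1 + 56*(-39)) = -1227*(1 - 2184) = -1227*(-2183) = 2678541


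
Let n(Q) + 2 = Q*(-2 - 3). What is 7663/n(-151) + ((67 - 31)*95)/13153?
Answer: 103366699/9904209 ≈ 10.437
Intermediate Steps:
n(Q) = -2 - 5*Q (n(Q) = -2 + Q*(-2 - 3) = -2 + Q*(-5) = -2 - 5*Q)
7663/n(-151) + ((67 - 31)*95)/13153 = 7663/(-2 - 5*(-151)) + ((67 - 31)*95)/13153 = 7663/(-2 + 755) + (36*95)*(1/13153) = 7663/753 + 3420*(1/13153) = 7663*(1/753) + 3420/13153 = 7663/753 + 3420/13153 = 103366699/9904209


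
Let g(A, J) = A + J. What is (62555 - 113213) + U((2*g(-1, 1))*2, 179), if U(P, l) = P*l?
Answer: -50658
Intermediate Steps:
(62555 - 113213) + U((2*g(-1, 1))*2, 179) = (62555 - 113213) + ((2*(-1 + 1))*2)*179 = -50658 + ((2*0)*2)*179 = -50658 + (0*2)*179 = -50658 + 0*179 = -50658 + 0 = -50658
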